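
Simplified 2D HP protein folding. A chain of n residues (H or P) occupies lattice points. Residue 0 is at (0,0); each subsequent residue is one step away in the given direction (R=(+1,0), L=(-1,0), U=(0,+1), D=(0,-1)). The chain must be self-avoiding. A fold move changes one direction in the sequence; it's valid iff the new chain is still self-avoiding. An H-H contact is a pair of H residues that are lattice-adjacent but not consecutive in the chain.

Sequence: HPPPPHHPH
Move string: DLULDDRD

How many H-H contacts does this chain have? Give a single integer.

Positions: [(0, 0), (0, -1), (-1, -1), (-1, 0), (-2, 0), (-2, -1), (-2, -2), (-1, -2), (-1, -3)]
No H-H contacts found.

Answer: 0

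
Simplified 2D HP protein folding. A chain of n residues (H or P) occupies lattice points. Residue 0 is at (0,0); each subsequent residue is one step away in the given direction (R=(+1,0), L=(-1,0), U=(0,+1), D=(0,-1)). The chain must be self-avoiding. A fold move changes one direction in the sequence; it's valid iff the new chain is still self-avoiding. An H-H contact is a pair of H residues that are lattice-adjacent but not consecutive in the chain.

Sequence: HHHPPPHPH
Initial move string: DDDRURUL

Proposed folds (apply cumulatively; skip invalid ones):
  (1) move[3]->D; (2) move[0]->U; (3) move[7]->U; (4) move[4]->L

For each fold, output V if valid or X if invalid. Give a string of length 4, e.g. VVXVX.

Answer: XXVX

Derivation:
Initial: DDDRURUL -> [(0, 0), (0, -1), (0, -2), (0, -3), (1, -3), (1, -2), (2, -2), (2, -1), (1, -1)]
Fold 1: move[3]->D => DDDDURUL INVALID (collision), skipped
Fold 2: move[0]->U => UDDRURUL INVALID (collision), skipped
Fold 3: move[7]->U => DDDRURUU VALID
Fold 4: move[4]->L => DDDRLRUU INVALID (collision), skipped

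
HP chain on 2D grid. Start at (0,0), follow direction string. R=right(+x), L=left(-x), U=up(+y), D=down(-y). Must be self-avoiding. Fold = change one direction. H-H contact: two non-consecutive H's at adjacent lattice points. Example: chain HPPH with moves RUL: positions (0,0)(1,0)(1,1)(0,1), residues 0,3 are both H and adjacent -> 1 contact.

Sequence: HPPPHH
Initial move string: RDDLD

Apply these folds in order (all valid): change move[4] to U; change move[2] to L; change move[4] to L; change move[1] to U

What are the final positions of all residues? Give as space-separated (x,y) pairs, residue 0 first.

Answer: (0,0) (1,0) (1,1) (0,1) (-1,1) (-2,1)

Derivation:
Initial moves: RDDLD
Fold: move[4]->U => RDDLU (positions: [(0, 0), (1, 0), (1, -1), (1, -2), (0, -2), (0, -1)])
Fold: move[2]->L => RDLLU (positions: [(0, 0), (1, 0), (1, -1), (0, -1), (-1, -1), (-1, 0)])
Fold: move[4]->L => RDLLL (positions: [(0, 0), (1, 0), (1, -1), (0, -1), (-1, -1), (-2, -1)])
Fold: move[1]->U => RULLL (positions: [(0, 0), (1, 0), (1, 1), (0, 1), (-1, 1), (-2, 1)])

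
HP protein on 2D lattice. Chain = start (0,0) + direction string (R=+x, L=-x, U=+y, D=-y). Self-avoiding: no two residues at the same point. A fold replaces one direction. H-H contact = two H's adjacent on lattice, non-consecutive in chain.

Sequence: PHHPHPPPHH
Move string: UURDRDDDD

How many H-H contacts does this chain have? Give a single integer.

Answer: 1

Derivation:
Positions: [(0, 0), (0, 1), (0, 2), (1, 2), (1, 1), (2, 1), (2, 0), (2, -1), (2, -2), (2, -3)]
H-H contact: residue 1 @(0,1) - residue 4 @(1, 1)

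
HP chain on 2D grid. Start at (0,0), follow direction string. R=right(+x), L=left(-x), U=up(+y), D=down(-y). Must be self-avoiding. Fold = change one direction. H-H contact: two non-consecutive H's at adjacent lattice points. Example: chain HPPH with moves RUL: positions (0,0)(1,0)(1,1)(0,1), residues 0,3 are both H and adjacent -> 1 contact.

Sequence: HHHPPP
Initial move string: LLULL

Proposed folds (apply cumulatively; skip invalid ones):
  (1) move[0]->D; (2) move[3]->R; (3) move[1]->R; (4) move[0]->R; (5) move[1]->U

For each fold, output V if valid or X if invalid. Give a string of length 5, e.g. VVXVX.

Initial: LLULL -> [(0, 0), (-1, 0), (-2, 0), (-2, 1), (-3, 1), (-4, 1)]
Fold 1: move[0]->D => DLULL VALID
Fold 2: move[3]->R => DLURL INVALID (collision), skipped
Fold 3: move[1]->R => DRULL INVALID (collision), skipped
Fold 4: move[0]->R => RLULL INVALID (collision), skipped
Fold 5: move[1]->U => DUULL INVALID (collision), skipped

Answer: VXXXX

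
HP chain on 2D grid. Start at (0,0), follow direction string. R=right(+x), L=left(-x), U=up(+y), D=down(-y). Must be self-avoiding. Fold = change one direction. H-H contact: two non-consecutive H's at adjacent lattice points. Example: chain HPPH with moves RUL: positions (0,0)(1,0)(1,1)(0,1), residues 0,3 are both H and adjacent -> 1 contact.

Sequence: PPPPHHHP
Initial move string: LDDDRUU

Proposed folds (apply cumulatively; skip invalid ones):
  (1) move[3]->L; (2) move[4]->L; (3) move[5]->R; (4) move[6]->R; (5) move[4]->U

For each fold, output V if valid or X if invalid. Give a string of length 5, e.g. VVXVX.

Initial: LDDDRUU -> [(0, 0), (-1, 0), (-1, -1), (-1, -2), (-1, -3), (0, -3), (0, -2), (0, -1)]
Fold 1: move[3]->L => LDDLRUU INVALID (collision), skipped
Fold 2: move[4]->L => LDDDLUU VALID
Fold 3: move[5]->R => LDDDLRU INVALID (collision), skipped
Fold 4: move[6]->R => LDDDLUR INVALID (collision), skipped
Fold 5: move[4]->U => LDDDUUU INVALID (collision), skipped

Answer: XVXXX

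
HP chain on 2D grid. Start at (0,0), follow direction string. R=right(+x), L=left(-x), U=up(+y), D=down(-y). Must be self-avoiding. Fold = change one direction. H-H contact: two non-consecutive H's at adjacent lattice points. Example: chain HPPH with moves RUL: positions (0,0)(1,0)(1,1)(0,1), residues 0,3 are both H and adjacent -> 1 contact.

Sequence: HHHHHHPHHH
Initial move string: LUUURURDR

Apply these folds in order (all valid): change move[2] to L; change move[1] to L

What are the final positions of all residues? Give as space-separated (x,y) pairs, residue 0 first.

Answer: (0,0) (-1,0) (-2,0) (-3,0) (-3,1) (-2,1) (-2,2) (-1,2) (-1,1) (0,1)

Derivation:
Initial moves: LUUURURDR
Fold: move[2]->L => LULURURDR (positions: [(0, 0), (-1, 0), (-1, 1), (-2, 1), (-2, 2), (-1, 2), (-1, 3), (0, 3), (0, 2), (1, 2)])
Fold: move[1]->L => LLLURURDR (positions: [(0, 0), (-1, 0), (-2, 0), (-3, 0), (-3, 1), (-2, 1), (-2, 2), (-1, 2), (-1, 1), (0, 1)])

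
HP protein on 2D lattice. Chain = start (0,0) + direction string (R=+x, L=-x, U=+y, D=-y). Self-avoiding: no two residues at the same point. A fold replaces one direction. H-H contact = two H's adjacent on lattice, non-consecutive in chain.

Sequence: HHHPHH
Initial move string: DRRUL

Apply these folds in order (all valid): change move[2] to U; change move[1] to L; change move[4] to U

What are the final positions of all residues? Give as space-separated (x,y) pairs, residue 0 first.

Answer: (0,0) (0,-1) (-1,-1) (-1,0) (-1,1) (-1,2)

Derivation:
Initial moves: DRRUL
Fold: move[2]->U => DRUUL (positions: [(0, 0), (0, -1), (1, -1), (1, 0), (1, 1), (0, 1)])
Fold: move[1]->L => DLUUL (positions: [(0, 0), (0, -1), (-1, -1), (-1, 0), (-1, 1), (-2, 1)])
Fold: move[4]->U => DLUUU (positions: [(0, 0), (0, -1), (-1, -1), (-1, 0), (-1, 1), (-1, 2)])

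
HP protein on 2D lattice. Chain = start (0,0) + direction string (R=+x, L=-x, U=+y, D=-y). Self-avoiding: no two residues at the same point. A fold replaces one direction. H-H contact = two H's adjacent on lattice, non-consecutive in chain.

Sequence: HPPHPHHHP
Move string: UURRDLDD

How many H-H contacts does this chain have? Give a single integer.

Answer: 2

Derivation:
Positions: [(0, 0), (0, 1), (0, 2), (1, 2), (2, 2), (2, 1), (1, 1), (1, 0), (1, -1)]
H-H contact: residue 0 @(0,0) - residue 7 @(1, 0)
H-H contact: residue 3 @(1,2) - residue 6 @(1, 1)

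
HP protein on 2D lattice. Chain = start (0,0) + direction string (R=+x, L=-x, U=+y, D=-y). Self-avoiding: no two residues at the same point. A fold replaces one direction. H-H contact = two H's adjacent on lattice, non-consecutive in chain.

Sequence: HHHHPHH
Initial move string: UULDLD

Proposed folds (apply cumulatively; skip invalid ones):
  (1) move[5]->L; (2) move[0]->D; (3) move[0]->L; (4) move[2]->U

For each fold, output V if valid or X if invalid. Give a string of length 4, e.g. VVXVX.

Initial: UULDLD -> [(0, 0), (0, 1), (0, 2), (-1, 2), (-1, 1), (-2, 1), (-2, 0)]
Fold 1: move[5]->L => UULDLL VALID
Fold 2: move[0]->D => DULDLL INVALID (collision), skipped
Fold 3: move[0]->L => LULDLL VALID
Fold 4: move[2]->U => LUUDLL INVALID (collision), skipped

Answer: VXVX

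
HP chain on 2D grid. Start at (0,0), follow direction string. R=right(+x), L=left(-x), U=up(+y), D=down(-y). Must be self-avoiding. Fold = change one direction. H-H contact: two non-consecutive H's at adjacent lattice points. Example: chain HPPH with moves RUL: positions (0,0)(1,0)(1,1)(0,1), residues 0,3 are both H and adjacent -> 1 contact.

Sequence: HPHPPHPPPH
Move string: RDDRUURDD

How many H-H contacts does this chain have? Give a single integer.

Positions: [(0, 0), (1, 0), (1, -1), (1, -2), (2, -2), (2, -1), (2, 0), (3, 0), (3, -1), (3, -2)]
H-H contact: residue 2 @(1,-1) - residue 5 @(2, -1)

Answer: 1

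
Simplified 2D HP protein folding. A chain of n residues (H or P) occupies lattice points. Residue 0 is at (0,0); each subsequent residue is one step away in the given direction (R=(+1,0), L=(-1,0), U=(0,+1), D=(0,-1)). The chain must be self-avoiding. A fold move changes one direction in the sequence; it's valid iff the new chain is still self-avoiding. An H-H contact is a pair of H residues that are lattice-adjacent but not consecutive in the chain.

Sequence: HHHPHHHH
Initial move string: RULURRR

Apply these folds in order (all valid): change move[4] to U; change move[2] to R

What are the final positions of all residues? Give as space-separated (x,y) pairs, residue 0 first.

Answer: (0,0) (1,0) (1,1) (2,1) (2,2) (2,3) (3,3) (4,3)

Derivation:
Initial moves: RULURRR
Fold: move[4]->U => RULUURR (positions: [(0, 0), (1, 0), (1, 1), (0, 1), (0, 2), (0, 3), (1, 3), (2, 3)])
Fold: move[2]->R => RURUURR (positions: [(0, 0), (1, 0), (1, 1), (2, 1), (2, 2), (2, 3), (3, 3), (4, 3)])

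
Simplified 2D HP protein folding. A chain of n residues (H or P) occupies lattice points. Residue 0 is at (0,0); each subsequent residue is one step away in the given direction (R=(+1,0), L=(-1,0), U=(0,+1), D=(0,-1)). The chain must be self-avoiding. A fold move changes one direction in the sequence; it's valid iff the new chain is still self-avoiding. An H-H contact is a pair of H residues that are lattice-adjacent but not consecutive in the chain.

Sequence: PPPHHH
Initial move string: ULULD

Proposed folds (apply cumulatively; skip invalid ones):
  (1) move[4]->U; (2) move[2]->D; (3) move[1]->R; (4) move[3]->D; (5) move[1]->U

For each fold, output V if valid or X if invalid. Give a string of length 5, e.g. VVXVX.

Initial: ULULD -> [(0, 0), (0, 1), (-1, 1), (-1, 2), (-2, 2), (-2, 1)]
Fold 1: move[4]->U => ULULU VALID
Fold 2: move[2]->D => ULDLU VALID
Fold 3: move[1]->R => URDLU INVALID (collision), skipped
Fold 4: move[3]->D => ULDDU INVALID (collision), skipped
Fold 5: move[1]->U => UUDLU INVALID (collision), skipped

Answer: VVXXX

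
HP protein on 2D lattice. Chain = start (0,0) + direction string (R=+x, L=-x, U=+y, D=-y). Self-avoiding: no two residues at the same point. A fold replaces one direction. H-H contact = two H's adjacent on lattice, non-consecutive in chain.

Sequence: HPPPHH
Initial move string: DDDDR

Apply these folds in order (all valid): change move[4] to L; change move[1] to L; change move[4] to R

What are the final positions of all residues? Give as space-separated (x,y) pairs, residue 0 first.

Answer: (0,0) (0,-1) (-1,-1) (-1,-2) (-1,-3) (0,-3)

Derivation:
Initial moves: DDDDR
Fold: move[4]->L => DDDDL (positions: [(0, 0), (0, -1), (0, -2), (0, -3), (0, -4), (-1, -4)])
Fold: move[1]->L => DLDDL (positions: [(0, 0), (0, -1), (-1, -1), (-1, -2), (-1, -3), (-2, -3)])
Fold: move[4]->R => DLDDR (positions: [(0, 0), (0, -1), (-1, -1), (-1, -2), (-1, -3), (0, -3)])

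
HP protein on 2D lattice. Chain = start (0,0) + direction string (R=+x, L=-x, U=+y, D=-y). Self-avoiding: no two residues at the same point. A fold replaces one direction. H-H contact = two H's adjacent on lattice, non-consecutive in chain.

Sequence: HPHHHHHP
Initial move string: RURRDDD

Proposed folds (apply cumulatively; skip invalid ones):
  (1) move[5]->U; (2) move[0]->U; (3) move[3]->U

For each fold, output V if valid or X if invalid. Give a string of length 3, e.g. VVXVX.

Initial: RURRDDD -> [(0, 0), (1, 0), (1, 1), (2, 1), (3, 1), (3, 0), (3, -1), (3, -2)]
Fold 1: move[5]->U => RURRDUD INVALID (collision), skipped
Fold 2: move[0]->U => UURRDDD VALID
Fold 3: move[3]->U => UURUDDD INVALID (collision), skipped

Answer: XVX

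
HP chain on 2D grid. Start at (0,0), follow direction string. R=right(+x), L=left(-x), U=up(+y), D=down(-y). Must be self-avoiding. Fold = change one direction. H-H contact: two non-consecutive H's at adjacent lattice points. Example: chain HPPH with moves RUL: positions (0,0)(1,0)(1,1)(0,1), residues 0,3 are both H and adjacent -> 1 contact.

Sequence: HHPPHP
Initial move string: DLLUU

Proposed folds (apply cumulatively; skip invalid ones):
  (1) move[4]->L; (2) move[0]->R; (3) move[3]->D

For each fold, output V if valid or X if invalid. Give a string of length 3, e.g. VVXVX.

Answer: VXV

Derivation:
Initial: DLLUU -> [(0, 0), (0, -1), (-1, -1), (-2, -1), (-2, 0), (-2, 1)]
Fold 1: move[4]->L => DLLUL VALID
Fold 2: move[0]->R => RLLUL INVALID (collision), skipped
Fold 3: move[3]->D => DLLDL VALID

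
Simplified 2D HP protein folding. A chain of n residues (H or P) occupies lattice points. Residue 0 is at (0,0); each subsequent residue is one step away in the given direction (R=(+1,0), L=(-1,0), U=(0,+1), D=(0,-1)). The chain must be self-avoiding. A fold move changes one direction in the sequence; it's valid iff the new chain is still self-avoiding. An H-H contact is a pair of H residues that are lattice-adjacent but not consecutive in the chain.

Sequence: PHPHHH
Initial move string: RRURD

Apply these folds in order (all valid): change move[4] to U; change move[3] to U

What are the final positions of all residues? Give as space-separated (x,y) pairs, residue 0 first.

Answer: (0,0) (1,0) (2,0) (2,1) (2,2) (2,3)

Derivation:
Initial moves: RRURD
Fold: move[4]->U => RRURU (positions: [(0, 0), (1, 0), (2, 0), (2, 1), (3, 1), (3, 2)])
Fold: move[3]->U => RRUUU (positions: [(0, 0), (1, 0), (2, 0), (2, 1), (2, 2), (2, 3)])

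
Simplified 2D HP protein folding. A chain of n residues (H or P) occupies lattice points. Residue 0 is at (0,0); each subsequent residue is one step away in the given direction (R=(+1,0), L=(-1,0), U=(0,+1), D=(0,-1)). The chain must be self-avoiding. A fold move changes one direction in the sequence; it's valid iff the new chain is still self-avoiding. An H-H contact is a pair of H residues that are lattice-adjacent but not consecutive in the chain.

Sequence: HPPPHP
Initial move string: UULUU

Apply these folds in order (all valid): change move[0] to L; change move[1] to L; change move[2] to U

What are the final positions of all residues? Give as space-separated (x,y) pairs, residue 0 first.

Answer: (0,0) (-1,0) (-2,0) (-2,1) (-2,2) (-2,3)

Derivation:
Initial moves: UULUU
Fold: move[0]->L => LULUU (positions: [(0, 0), (-1, 0), (-1, 1), (-2, 1), (-2, 2), (-2, 3)])
Fold: move[1]->L => LLLUU (positions: [(0, 0), (-1, 0), (-2, 0), (-3, 0), (-3, 1), (-3, 2)])
Fold: move[2]->U => LLUUU (positions: [(0, 0), (-1, 0), (-2, 0), (-2, 1), (-2, 2), (-2, 3)])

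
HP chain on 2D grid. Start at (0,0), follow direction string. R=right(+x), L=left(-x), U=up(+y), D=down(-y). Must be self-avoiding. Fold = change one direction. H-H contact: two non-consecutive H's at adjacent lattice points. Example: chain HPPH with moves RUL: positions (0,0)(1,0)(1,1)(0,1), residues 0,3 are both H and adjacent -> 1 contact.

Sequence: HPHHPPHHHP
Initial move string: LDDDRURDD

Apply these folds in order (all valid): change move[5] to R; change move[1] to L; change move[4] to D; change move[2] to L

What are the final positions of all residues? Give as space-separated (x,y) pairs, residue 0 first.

Answer: (0,0) (-1,0) (-2,0) (-3,0) (-3,-1) (-3,-2) (-2,-2) (-1,-2) (-1,-3) (-1,-4)

Derivation:
Initial moves: LDDDRURDD
Fold: move[5]->R => LDDDRRRDD (positions: [(0, 0), (-1, 0), (-1, -1), (-1, -2), (-1, -3), (0, -3), (1, -3), (2, -3), (2, -4), (2, -5)])
Fold: move[1]->L => LLDDRRRDD (positions: [(0, 0), (-1, 0), (-2, 0), (-2, -1), (-2, -2), (-1, -2), (0, -2), (1, -2), (1, -3), (1, -4)])
Fold: move[4]->D => LLDDDRRDD (positions: [(0, 0), (-1, 0), (-2, 0), (-2, -1), (-2, -2), (-2, -3), (-1, -3), (0, -3), (0, -4), (0, -5)])
Fold: move[2]->L => LLLDDRRDD (positions: [(0, 0), (-1, 0), (-2, 0), (-3, 0), (-3, -1), (-3, -2), (-2, -2), (-1, -2), (-1, -3), (-1, -4)])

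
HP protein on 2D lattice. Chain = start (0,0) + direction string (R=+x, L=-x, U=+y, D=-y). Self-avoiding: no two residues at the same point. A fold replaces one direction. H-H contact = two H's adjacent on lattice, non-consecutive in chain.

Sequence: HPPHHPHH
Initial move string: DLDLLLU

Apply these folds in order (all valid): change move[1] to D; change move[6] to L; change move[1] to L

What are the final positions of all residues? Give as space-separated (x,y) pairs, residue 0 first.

Initial moves: DLDLLLU
Fold: move[1]->D => DDDLLLU (positions: [(0, 0), (0, -1), (0, -2), (0, -3), (-1, -3), (-2, -3), (-3, -3), (-3, -2)])
Fold: move[6]->L => DDDLLLL (positions: [(0, 0), (0, -1), (0, -2), (0, -3), (-1, -3), (-2, -3), (-3, -3), (-4, -3)])
Fold: move[1]->L => DLDLLLL (positions: [(0, 0), (0, -1), (-1, -1), (-1, -2), (-2, -2), (-3, -2), (-4, -2), (-5, -2)])

Answer: (0,0) (0,-1) (-1,-1) (-1,-2) (-2,-2) (-3,-2) (-4,-2) (-5,-2)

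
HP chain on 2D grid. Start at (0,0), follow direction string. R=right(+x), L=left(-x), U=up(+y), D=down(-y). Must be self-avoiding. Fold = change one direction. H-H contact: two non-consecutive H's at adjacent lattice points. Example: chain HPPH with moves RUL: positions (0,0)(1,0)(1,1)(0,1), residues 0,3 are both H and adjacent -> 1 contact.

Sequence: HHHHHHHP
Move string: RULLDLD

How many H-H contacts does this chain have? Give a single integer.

Positions: [(0, 0), (1, 0), (1, 1), (0, 1), (-1, 1), (-1, 0), (-2, 0), (-2, -1)]
H-H contact: residue 0 @(0,0) - residue 5 @(-1, 0)
H-H contact: residue 0 @(0,0) - residue 3 @(0, 1)

Answer: 2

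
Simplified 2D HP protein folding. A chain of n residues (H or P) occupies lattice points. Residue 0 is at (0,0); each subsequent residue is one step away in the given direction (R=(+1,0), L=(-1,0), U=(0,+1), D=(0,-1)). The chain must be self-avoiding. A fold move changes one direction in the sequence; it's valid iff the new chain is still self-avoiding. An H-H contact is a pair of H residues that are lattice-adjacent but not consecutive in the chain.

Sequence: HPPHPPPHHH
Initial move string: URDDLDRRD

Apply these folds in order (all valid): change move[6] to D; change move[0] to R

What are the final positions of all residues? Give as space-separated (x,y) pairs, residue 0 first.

Answer: (0,0) (1,0) (2,0) (2,-1) (2,-2) (1,-2) (1,-3) (1,-4) (2,-4) (2,-5)

Derivation:
Initial moves: URDDLDRRD
Fold: move[6]->D => URDDLDDRD (positions: [(0, 0), (0, 1), (1, 1), (1, 0), (1, -1), (0, -1), (0, -2), (0, -3), (1, -3), (1, -4)])
Fold: move[0]->R => RRDDLDDRD (positions: [(0, 0), (1, 0), (2, 0), (2, -1), (2, -2), (1, -2), (1, -3), (1, -4), (2, -4), (2, -5)])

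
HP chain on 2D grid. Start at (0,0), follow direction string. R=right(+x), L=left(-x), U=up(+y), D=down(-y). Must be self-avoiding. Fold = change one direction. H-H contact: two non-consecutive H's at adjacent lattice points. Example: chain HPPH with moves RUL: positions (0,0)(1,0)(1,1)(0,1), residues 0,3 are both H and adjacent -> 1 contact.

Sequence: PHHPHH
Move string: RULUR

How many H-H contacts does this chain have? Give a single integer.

Answer: 1

Derivation:
Positions: [(0, 0), (1, 0), (1, 1), (0, 1), (0, 2), (1, 2)]
H-H contact: residue 2 @(1,1) - residue 5 @(1, 2)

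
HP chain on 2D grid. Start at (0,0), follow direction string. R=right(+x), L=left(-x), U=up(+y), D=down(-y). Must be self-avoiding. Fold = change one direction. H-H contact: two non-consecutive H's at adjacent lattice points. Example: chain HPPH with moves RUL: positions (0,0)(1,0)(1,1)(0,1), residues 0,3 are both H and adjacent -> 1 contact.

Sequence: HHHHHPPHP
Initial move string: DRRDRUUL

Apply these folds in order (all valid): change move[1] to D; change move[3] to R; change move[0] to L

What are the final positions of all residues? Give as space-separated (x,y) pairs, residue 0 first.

Initial moves: DRRDRUUL
Fold: move[1]->D => DDRDRUUL (positions: [(0, 0), (0, -1), (0, -2), (1, -2), (1, -3), (2, -3), (2, -2), (2, -1), (1, -1)])
Fold: move[3]->R => DDRRRUUL (positions: [(0, 0), (0, -1), (0, -2), (1, -2), (2, -2), (3, -2), (3, -1), (3, 0), (2, 0)])
Fold: move[0]->L => LDRRRUUL (positions: [(0, 0), (-1, 0), (-1, -1), (0, -1), (1, -1), (2, -1), (2, 0), (2, 1), (1, 1)])

Answer: (0,0) (-1,0) (-1,-1) (0,-1) (1,-1) (2,-1) (2,0) (2,1) (1,1)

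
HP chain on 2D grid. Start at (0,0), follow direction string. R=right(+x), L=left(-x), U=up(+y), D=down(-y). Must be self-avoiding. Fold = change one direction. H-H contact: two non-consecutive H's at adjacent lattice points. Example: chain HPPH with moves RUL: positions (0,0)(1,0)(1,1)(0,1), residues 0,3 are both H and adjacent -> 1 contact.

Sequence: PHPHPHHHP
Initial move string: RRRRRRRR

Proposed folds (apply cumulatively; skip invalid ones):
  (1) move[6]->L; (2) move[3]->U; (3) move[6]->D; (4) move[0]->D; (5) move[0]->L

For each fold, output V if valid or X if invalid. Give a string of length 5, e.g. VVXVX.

Initial: RRRRRRRR -> [(0, 0), (1, 0), (2, 0), (3, 0), (4, 0), (5, 0), (6, 0), (7, 0), (8, 0)]
Fold 1: move[6]->L => RRRRRRLR INVALID (collision), skipped
Fold 2: move[3]->U => RRRURRRR VALID
Fold 3: move[6]->D => RRRURRDR VALID
Fold 4: move[0]->D => DRRURRDR VALID
Fold 5: move[0]->L => LRRURRDR INVALID (collision), skipped

Answer: XVVVX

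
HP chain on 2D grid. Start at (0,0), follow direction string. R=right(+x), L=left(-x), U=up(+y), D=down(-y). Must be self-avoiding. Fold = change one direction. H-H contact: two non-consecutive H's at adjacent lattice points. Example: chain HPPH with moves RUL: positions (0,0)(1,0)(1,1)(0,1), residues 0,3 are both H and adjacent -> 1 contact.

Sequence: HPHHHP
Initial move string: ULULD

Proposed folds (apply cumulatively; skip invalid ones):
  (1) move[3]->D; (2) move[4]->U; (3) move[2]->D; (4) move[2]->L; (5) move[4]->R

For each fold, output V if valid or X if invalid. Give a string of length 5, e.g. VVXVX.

Initial: ULULD -> [(0, 0), (0, 1), (-1, 1), (-1, 2), (-2, 2), (-2, 1)]
Fold 1: move[3]->D => ULUDD INVALID (collision), skipped
Fold 2: move[4]->U => ULULU VALID
Fold 3: move[2]->D => ULDLU VALID
Fold 4: move[2]->L => ULLLU VALID
Fold 5: move[4]->R => ULLLR INVALID (collision), skipped

Answer: XVVVX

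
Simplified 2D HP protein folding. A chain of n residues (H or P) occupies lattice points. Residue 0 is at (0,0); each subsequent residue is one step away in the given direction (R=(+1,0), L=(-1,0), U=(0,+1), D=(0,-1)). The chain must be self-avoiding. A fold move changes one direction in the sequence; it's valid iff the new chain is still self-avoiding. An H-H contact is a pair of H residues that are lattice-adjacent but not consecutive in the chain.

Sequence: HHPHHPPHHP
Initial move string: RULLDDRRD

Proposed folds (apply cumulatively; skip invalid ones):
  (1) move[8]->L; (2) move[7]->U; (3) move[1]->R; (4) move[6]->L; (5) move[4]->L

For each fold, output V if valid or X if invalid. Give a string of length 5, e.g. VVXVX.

Initial: RULLDDRRD -> [(0, 0), (1, 0), (1, 1), (0, 1), (-1, 1), (-1, 0), (-1, -1), (0, -1), (1, -1), (1, -2)]
Fold 1: move[8]->L => RULLDDRRL INVALID (collision), skipped
Fold 2: move[7]->U => RULLDDRUD INVALID (collision), skipped
Fold 3: move[1]->R => RRLLDDRRD INVALID (collision), skipped
Fold 4: move[6]->L => RULLDDLRD INVALID (collision), skipped
Fold 5: move[4]->L => RULLLDRRD INVALID (collision), skipped

Answer: XXXXX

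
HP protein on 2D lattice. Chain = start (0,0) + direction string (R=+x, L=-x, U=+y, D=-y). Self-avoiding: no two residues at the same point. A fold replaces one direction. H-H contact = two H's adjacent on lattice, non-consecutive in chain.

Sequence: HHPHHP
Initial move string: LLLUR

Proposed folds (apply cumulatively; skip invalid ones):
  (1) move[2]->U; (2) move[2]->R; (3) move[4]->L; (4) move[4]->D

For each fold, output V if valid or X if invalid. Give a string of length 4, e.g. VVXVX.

Answer: VXVX

Derivation:
Initial: LLLUR -> [(0, 0), (-1, 0), (-2, 0), (-3, 0), (-3, 1), (-2, 1)]
Fold 1: move[2]->U => LLUUR VALID
Fold 2: move[2]->R => LLRUR INVALID (collision), skipped
Fold 3: move[4]->L => LLUUL VALID
Fold 4: move[4]->D => LLUUD INVALID (collision), skipped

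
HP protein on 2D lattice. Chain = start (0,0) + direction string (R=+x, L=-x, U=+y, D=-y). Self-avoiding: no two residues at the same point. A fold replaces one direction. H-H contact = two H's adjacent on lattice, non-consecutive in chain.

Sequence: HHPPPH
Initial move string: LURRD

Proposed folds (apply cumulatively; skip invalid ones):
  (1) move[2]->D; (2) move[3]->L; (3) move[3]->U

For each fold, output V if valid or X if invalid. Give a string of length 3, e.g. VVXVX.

Answer: XXX

Derivation:
Initial: LURRD -> [(0, 0), (-1, 0), (-1, 1), (0, 1), (1, 1), (1, 0)]
Fold 1: move[2]->D => LUDRD INVALID (collision), skipped
Fold 2: move[3]->L => LURLD INVALID (collision), skipped
Fold 3: move[3]->U => LURUD INVALID (collision), skipped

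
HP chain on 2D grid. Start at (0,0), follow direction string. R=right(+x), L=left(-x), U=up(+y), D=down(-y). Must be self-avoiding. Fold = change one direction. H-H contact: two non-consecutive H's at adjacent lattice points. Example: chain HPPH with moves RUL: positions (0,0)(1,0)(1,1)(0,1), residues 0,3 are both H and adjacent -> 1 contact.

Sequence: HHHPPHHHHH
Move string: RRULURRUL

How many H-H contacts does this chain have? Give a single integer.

Answer: 1

Derivation:
Positions: [(0, 0), (1, 0), (2, 0), (2, 1), (1, 1), (1, 2), (2, 2), (3, 2), (3, 3), (2, 3)]
H-H contact: residue 6 @(2,2) - residue 9 @(2, 3)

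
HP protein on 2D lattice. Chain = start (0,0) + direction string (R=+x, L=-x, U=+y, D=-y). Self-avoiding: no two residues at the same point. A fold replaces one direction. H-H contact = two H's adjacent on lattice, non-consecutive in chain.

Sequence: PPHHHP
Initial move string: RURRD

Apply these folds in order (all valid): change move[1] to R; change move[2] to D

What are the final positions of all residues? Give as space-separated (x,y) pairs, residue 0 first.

Answer: (0,0) (1,0) (2,0) (2,-1) (3,-1) (3,-2)

Derivation:
Initial moves: RURRD
Fold: move[1]->R => RRRRD (positions: [(0, 0), (1, 0), (2, 0), (3, 0), (4, 0), (4, -1)])
Fold: move[2]->D => RRDRD (positions: [(0, 0), (1, 0), (2, 0), (2, -1), (3, -1), (3, -2)])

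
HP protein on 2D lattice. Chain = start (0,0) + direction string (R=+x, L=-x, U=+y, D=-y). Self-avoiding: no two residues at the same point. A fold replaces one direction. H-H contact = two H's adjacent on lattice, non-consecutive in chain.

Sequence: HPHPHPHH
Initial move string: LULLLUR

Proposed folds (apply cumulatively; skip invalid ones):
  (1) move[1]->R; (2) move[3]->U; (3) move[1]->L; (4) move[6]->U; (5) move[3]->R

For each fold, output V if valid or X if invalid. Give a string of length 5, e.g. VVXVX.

Answer: XVVVX

Derivation:
Initial: LULLLUR -> [(0, 0), (-1, 0), (-1, 1), (-2, 1), (-3, 1), (-4, 1), (-4, 2), (-3, 2)]
Fold 1: move[1]->R => LRLLLUR INVALID (collision), skipped
Fold 2: move[3]->U => LULULUR VALID
Fold 3: move[1]->L => LLLULUR VALID
Fold 4: move[6]->U => LLLULUU VALID
Fold 5: move[3]->R => LLLRLUU INVALID (collision), skipped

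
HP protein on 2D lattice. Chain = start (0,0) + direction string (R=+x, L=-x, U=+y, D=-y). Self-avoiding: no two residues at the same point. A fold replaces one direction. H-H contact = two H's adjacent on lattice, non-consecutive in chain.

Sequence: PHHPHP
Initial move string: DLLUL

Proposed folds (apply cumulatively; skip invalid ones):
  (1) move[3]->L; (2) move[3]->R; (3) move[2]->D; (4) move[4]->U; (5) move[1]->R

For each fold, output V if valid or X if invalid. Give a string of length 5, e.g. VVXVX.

Initial: DLLUL -> [(0, 0), (0, -1), (-1, -1), (-2, -1), (-2, 0), (-3, 0)]
Fold 1: move[3]->L => DLLLL VALID
Fold 2: move[3]->R => DLLRL INVALID (collision), skipped
Fold 3: move[2]->D => DLDLL VALID
Fold 4: move[4]->U => DLDLU VALID
Fold 5: move[1]->R => DRDLU INVALID (collision), skipped

Answer: VXVVX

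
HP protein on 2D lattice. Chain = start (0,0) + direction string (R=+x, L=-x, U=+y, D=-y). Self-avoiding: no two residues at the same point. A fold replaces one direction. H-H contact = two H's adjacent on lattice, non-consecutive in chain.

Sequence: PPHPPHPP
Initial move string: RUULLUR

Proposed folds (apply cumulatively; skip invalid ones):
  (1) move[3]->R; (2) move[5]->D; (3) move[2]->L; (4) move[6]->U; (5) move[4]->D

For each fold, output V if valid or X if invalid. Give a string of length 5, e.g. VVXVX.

Answer: XVVXV

Derivation:
Initial: RUULLUR -> [(0, 0), (1, 0), (1, 1), (1, 2), (0, 2), (-1, 2), (-1, 3), (0, 3)]
Fold 1: move[3]->R => RUURLUR INVALID (collision), skipped
Fold 2: move[5]->D => RUULLDR VALID
Fold 3: move[2]->L => RULLLDR VALID
Fold 4: move[6]->U => RULLLDU INVALID (collision), skipped
Fold 5: move[4]->D => RULLDDR VALID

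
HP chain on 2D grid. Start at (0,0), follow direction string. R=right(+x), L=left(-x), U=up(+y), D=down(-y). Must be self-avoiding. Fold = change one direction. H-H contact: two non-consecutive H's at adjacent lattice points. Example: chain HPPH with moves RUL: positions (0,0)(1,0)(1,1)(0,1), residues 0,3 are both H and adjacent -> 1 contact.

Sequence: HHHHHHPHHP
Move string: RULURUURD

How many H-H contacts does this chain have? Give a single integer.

Positions: [(0, 0), (1, 0), (1, 1), (0, 1), (0, 2), (1, 2), (1, 3), (1, 4), (2, 4), (2, 3)]
H-H contact: residue 0 @(0,0) - residue 3 @(0, 1)
H-H contact: residue 2 @(1,1) - residue 5 @(1, 2)

Answer: 2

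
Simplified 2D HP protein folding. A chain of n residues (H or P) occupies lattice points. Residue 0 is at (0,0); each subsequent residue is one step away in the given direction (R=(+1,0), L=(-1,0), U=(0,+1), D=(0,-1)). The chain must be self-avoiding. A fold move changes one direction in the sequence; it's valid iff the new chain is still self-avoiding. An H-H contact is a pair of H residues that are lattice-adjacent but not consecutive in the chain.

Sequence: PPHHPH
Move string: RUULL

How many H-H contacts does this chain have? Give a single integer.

Answer: 0

Derivation:
Positions: [(0, 0), (1, 0), (1, 1), (1, 2), (0, 2), (-1, 2)]
No H-H contacts found.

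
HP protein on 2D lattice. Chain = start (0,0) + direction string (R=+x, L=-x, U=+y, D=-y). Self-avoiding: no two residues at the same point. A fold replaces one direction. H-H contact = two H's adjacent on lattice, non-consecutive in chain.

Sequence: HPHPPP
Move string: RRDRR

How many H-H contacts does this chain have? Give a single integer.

Positions: [(0, 0), (1, 0), (2, 0), (2, -1), (3, -1), (4, -1)]
No H-H contacts found.

Answer: 0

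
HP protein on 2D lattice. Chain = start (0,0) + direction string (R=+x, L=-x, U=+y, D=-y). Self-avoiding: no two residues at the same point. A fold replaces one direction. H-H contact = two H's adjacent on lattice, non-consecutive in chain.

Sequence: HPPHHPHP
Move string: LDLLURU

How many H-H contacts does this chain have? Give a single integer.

Answer: 1

Derivation:
Positions: [(0, 0), (-1, 0), (-1, -1), (-2, -1), (-3, -1), (-3, 0), (-2, 0), (-2, 1)]
H-H contact: residue 3 @(-2,-1) - residue 6 @(-2, 0)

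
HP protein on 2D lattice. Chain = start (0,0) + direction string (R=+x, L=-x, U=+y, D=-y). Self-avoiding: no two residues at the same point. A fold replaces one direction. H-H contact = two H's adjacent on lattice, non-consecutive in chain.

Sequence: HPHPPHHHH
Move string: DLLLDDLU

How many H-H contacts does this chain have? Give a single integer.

Positions: [(0, 0), (0, -1), (-1, -1), (-2, -1), (-3, -1), (-3, -2), (-3, -3), (-4, -3), (-4, -2)]
H-H contact: residue 5 @(-3,-2) - residue 8 @(-4, -2)

Answer: 1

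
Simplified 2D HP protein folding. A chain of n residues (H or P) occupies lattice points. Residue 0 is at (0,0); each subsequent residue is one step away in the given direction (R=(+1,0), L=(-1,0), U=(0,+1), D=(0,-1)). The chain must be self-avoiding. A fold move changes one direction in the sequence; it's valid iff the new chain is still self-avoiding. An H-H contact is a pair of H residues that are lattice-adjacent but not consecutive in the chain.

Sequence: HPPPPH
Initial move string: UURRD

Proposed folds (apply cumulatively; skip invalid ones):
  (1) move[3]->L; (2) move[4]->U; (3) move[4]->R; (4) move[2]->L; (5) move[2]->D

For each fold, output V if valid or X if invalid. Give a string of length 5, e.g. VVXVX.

Initial: UURRD -> [(0, 0), (0, 1), (0, 2), (1, 2), (2, 2), (2, 1)]
Fold 1: move[3]->L => UURLD INVALID (collision), skipped
Fold 2: move[4]->U => UURRU VALID
Fold 3: move[4]->R => UURRR VALID
Fold 4: move[2]->L => UULRR INVALID (collision), skipped
Fold 5: move[2]->D => UUDRR INVALID (collision), skipped

Answer: XVVXX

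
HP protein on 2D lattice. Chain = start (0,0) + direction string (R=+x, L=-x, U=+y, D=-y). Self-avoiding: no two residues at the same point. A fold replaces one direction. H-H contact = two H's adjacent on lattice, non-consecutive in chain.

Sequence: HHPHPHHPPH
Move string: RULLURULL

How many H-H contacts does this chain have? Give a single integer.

Answer: 2

Derivation:
Positions: [(0, 0), (1, 0), (1, 1), (0, 1), (-1, 1), (-1, 2), (0, 2), (0, 3), (-1, 3), (-2, 3)]
H-H contact: residue 0 @(0,0) - residue 3 @(0, 1)
H-H contact: residue 3 @(0,1) - residue 6 @(0, 2)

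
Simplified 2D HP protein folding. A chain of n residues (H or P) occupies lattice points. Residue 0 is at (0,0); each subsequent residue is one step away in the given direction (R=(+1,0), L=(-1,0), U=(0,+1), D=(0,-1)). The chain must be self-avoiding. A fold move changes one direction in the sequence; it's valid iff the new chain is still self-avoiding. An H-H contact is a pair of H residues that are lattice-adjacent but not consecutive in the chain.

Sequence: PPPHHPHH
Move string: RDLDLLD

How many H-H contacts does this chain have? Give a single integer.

Positions: [(0, 0), (1, 0), (1, -1), (0, -1), (0, -2), (-1, -2), (-2, -2), (-2, -3)]
No H-H contacts found.

Answer: 0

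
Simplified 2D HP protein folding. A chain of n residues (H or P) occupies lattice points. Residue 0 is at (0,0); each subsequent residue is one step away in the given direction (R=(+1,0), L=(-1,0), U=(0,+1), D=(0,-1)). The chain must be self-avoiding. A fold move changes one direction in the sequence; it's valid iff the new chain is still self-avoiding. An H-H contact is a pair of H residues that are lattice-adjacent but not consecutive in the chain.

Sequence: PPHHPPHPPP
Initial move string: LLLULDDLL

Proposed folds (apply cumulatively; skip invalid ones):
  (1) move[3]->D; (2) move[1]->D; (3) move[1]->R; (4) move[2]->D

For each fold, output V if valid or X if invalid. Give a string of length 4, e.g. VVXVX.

Answer: VVXV

Derivation:
Initial: LLLULDDLL -> [(0, 0), (-1, 0), (-2, 0), (-3, 0), (-3, 1), (-4, 1), (-4, 0), (-4, -1), (-5, -1), (-6, -1)]
Fold 1: move[3]->D => LLLDLDDLL VALID
Fold 2: move[1]->D => LDLDLDDLL VALID
Fold 3: move[1]->R => LRLDLDDLL INVALID (collision), skipped
Fold 4: move[2]->D => LDDDLDDLL VALID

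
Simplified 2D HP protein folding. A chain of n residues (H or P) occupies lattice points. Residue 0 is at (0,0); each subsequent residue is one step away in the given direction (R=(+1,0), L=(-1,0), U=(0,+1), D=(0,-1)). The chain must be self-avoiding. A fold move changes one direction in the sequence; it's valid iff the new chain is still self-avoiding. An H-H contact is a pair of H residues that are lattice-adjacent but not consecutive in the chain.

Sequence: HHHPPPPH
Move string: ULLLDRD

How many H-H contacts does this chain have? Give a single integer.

Positions: [(0, 0), (0, 1), (-1, 1), (-2, 1), (-3, 1), (-3, 0), (-2, 0), (-2, -1)]
No H-H contacts found.

Answer: 0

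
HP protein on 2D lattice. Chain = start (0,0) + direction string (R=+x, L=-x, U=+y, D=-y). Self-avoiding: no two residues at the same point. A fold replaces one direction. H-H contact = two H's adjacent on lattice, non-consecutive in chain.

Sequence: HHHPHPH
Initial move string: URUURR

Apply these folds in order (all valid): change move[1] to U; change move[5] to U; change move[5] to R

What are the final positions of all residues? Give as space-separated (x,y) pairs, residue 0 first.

Initial moves: URUURR
Fold: move[1]->U => UUUURR (positions: [(0, 0), (0, 1), (0, 2), (0, 3), (0, 4), (1, 4), (2, 4)])
Fold: move[5]->U => UUUURU (positions: [(0, 0), (0, 1), (0, 2), (0, 3), (0, 4), (1, 4), (1, 5)])
Fold: move[5]->R => UUUURR (positions: [(0, 0), (0, 1), (0, 2), (0, 3), (0, 4), (1, 4), (2, 4)])

Answer: (0,0) (0,1) (0,2) (0,3) (0,4) (1,4) (2,4)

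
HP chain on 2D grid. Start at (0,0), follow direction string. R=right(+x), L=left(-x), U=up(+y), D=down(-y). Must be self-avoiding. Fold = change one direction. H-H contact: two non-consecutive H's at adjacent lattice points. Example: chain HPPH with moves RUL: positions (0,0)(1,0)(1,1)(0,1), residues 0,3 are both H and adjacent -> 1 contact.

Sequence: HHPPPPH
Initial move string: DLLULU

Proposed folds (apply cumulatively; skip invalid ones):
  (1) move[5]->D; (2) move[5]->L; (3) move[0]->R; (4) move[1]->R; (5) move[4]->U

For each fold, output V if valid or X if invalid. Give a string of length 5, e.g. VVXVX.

Answer: VVXXV

Derivation:
Initial: DLLULU -> [(0, 0), (0, -1), (-1, -1), (-2, -1), (-2, 0), (-3, 0), (-3, 1)]
Fold 1: move[5]->D => DLLULD VALID
Fold 2: move[5]->L => DLLULL VALID
Fold 3: move[0]->R => RLLULL INVALID (collision), skipped
Fold 4: move[1]->R => DRLULL INVALID (collision), skipped
Fold 5: move[4]->U => DLLUUL VALID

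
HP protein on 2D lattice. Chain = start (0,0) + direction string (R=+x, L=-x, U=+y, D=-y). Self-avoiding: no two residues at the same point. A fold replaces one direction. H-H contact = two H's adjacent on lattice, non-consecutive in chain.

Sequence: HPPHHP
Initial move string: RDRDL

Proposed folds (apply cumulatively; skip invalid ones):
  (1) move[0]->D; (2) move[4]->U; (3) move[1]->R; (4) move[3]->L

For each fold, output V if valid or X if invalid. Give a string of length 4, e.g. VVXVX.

Initial: RDRDL -> [(0, 0), (1, 0), (1, -1), (2, -1), (2, -2), (1, -2)]
Fold 1: move[0]->D => DDRDL VALID
Fold 2: move[4]->U => DDRDU INVALID (collision), skipped
Fold 3: move[1]->R => DRRDL VALID
Fold 4: move[3]->L => DRRLL INVALID (collision), skipped

Answer: VXVX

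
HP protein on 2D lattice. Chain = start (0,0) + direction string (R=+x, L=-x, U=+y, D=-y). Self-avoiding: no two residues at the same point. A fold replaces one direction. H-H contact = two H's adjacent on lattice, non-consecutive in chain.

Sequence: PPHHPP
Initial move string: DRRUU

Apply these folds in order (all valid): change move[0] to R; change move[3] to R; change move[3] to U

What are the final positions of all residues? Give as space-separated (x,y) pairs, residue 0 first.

Initial moves: DRRUU
Fold: move[0]->R => RRRUU (positions: [(0, 0), (1, 0), (2, 0), (3, 0), (3, 1), (3, 2)])
Fold: move[3]->R => RRRRU (positions: [(0, 0), (1, 0), (2, 0), (3, 0), (4, 0), (4, 1)])
Fold: move[3]->U => RRRUU (positions: [(0, 0), (1, 0), (2, 0), (3, 0), (3, 1), (3, 2)])

Answer: (0,0) (1,0) (2,0) (3,0) (3,1) (3,2)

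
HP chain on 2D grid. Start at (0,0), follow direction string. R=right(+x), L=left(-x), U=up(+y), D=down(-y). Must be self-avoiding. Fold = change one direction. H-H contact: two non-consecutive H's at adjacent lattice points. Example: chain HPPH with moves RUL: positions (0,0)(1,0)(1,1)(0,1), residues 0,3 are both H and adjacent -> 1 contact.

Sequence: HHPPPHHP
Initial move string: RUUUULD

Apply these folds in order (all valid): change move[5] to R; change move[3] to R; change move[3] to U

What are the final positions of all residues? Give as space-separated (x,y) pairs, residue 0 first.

Initial moves: RUUUULD
Fold: move[5]->R => RUUUURD (positions: [(0, 0), (1, 0), (1, 1), (1, 2), (1, 3), (1, 4), (2, 4), (2, 3)])
Fold: move[3]->R => RUURURD (positions: [(0, 0), (1, 0), (1, 1), (1, 2), (2, 2), (2, 3), (3, 3), (3, 2)])
Fold: move[3]->U => RUUUURD (positions: [(0, 0), (1, 0), (1, 1), (1, 2), (1, 3), (1, 4), (2, 4), (2, 3)])

Answer: (0,0) (1,0) (1,1) (1,2) (1,3) (1,4) (2,4) (2,3)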